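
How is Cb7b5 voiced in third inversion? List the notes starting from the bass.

Bbb – Cb – Eb – Gbb

In root position, Cb7b5 is Cb–Eb–Gbb–Bbb.
Third inversion puts the seventh (Bbb) in the bass.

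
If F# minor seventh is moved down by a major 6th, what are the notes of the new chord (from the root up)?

Transposed root: F# → A (major 6th down). So we spell A minor seventh:
A — root
C — minor 3rd
E — perfect 5th
G — minor 7th

A, C, E, G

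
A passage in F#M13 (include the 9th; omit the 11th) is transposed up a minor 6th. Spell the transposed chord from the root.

D, F#, A, C#, E, B

A minor 6th up from F# is D, so the new chord is D major thirteenth.
- root: D
- major 3rd: F#
- perfect 5th: A
- major 7th: C#
- major 9th: E
- major 13th: B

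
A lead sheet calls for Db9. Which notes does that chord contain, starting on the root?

Db  F  Ab  Cb  Eb

Root Db, quality dominant ninth:
root → Db
3rd (major 3rd) → F
5th (perfect 5th) → Ab
7th (minor 7th) → Cb
9th (major 9th) → Eb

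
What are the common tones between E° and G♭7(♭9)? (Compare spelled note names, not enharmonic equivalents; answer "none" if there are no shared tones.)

E°: E G B♭
G♭7(♭9): G♭ B♭ D♭ F♭ A𝄫
Common to both → B♭.

B♭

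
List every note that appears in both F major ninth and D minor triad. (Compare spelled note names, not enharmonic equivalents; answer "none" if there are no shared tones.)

F – A

F major ninth = F, A, C, E, G.
D minor triad = D, F, A.
Shared: F, A.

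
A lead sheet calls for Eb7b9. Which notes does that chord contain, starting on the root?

Eb7b9: dominant seventh flat nine on E♭.
root → E♭
3rd (major 3rd) → G
5th (perfect 5th) → B♭
7th (minor 7th) → D♭
9th (minor 9th) → F♭

E♭  G  B♭  D♭  F♭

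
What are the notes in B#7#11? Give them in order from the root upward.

B# – D## – F## – A# – E##

B#7#11 is a dominant seventh sharp eleven built on B#.
B# — root
D## — major 3rd
F## — perfect 5th
A# — minor 7th
E## — augmented 11th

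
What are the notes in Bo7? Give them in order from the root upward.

Bo7: diminished seventh on B.
- root: B
- minor 3rd: D
- diminished 5th: F
- diminished 7th: Ab

B D F Ab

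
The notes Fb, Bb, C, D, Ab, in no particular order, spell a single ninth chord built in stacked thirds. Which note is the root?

Arranged so that each adjacent pair is a third by letter name: Bb – D – Fb – Ab – C.
The bottom of that stack, Bb, is the root (this is Bb dominant ninth flat five).

Bb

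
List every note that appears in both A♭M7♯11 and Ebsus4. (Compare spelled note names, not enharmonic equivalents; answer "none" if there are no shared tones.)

Ab  Eb

A♭M7♯11: Ab C Eb G D
Ebsus4: Eb Ab Bb
Common to both → Ab, Eb.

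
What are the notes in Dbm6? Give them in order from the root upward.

Db, Fb, Ab, Bb

Dbm6 is a minor sixth built on Db.
- root: Db
- minor 3rd: Fb
- perfect 5th: Ab
- major 6th: Bb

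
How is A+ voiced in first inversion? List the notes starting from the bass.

C# – E# – A

A+ = A–C#–E#; first inversion → third (C#) lowest.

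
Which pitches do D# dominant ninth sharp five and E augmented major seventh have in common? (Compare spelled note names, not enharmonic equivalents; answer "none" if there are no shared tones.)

D# dominant ninth sharp five: D-sharp F-double-sharp A-double-sharp C-sharp E-sharp
E augmented major seventh: E G-sharp B-sharp D-sharp
Common to both → D-sharp.

D-sharp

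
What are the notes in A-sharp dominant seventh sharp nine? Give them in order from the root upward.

A-sharp dominant seventh sharp nine is a dominant seventh sharp nine built on A-sharp.
Root: A-sharp
Major 3rd (3rd): C-double-sharp
Perfect 5th (5th): E-sharp
Minor 7th (7th): G-sharp
Augmented 9th (9th): B-double-sharp

A-sharp  C-double-sharp  E-sharp  G-sharp  B-double-sharp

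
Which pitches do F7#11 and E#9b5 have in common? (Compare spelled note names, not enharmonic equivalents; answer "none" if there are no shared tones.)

F7#11 = F, A, C, E♭, B.
E#9b5 = E♯, G𝄪, B, D♯, F𝄪.
Shared: B.

B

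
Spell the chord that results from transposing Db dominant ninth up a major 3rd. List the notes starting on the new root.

F A C E-flat G

Transposed root: D-flat → F (major 3rd up). So we spell F dominant ninth:
Root: F
Major 3rd (3rd): A
Perfect 5th (5th): C
Minor 7th (7th): E-flat
Major 9th (9th): G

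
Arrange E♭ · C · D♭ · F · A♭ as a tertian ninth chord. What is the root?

Arranged so that each adjacent pair is a third by letter name: D♭ – F – A♭ – C – E♭.
The bottom of that stack, D♭, is the root (this is D♭ major ninth).

D♭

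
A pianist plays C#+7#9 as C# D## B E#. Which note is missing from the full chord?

G##

C#+7#9 = C#, E#, G##, B, D##. The voicing lacks the 5th (augmented 5th), G##.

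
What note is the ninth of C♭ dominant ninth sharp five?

D-flat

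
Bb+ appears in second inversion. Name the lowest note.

Bb+ in root position is Bb–D–F#.
Second inversion places the fifth in the bass, which is F#.

F#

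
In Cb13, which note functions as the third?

Cb13 is built on Cb; its 3rd is a major 3rd above the root.
A third above C uses the letter E, and the major 3rd above Cb is Eb.

Eb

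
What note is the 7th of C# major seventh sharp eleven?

Root of C# major seventh sharp eleven = C#. The 7th is a major 7th: C# up a major 7th → B#.

B#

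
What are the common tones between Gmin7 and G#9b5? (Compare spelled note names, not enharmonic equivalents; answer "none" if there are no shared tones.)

Gmin7 = G, B♭, D, F.
G#9b5 = G♯, B♯, D, F♯, A♯.
Shared: D.

D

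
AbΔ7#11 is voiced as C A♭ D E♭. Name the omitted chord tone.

AbΔ7#11 = A♭, C, E♭, G, D. The voicing lacks the 7th (major 7th), G.

G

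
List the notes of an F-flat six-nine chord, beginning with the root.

F-flat A-flat C-flat D-flat G-flat

Root F-flat, quality six-nine:
- root: F-flat
- major 3rd: A-flat
- perfect 5th: C-flat
- major 6th: D-flat
- major 9th: G-flat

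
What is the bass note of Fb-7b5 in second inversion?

Cbb

Fb-7b5 in root position is Fb–Abb–Cbb–Ebb.
Second inversion places the fifth in the bass, which is Cbb.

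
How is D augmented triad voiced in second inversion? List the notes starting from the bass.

D augmented triad = D–F♯–A♯; second inversion → fifth (A♯) lowest.

A♯, D, F♯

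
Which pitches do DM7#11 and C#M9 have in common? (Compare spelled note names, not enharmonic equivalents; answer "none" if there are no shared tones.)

C♯, G♯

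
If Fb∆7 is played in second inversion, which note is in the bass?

Fb∆7 in root position is F♭–A♭–C♭–E♭.
Second inversion places the fifth in the bass, which is C♭.

C♭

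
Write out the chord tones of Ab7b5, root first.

Root Ab, quality dominant seventh flat five:
root → Ab
3rd (major 3rd) → C
5th (diminished 5th) → Ebb
7th (minor 7th) → Gb

Ab C Ebb Gb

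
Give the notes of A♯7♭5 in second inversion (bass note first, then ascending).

E G# A# C##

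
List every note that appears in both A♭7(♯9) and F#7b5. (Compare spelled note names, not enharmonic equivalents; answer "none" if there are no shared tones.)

A♭7(♯9) = Ab, C, Eb, Gb, B.
F#7b5 = F#, A#, C, E.
Shared: C.

C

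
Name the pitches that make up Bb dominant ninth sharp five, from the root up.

Bb dominant ninth sharp five is a dominant ninth sharp five built on Bb.
- root: Bb
- major 3rd: D
- augmented 5th: F#
- minor 7th: Ab
- major 9th: C

Bb – D – F# – Ab – C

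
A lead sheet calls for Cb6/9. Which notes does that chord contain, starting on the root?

Cb – Eb – Gb – Ab – Db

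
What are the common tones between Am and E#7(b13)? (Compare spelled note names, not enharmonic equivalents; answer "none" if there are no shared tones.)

none

Am: A C E
E#7(b13): E# G## B# D# C#
Common to both → none.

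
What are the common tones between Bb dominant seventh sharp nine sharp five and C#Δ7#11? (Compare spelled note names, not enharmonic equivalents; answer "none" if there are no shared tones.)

C♯

Bb dominant seventh sharp nine sharp five: B♭ D F♯ A♭ C♯
C#Δ7#11: C♯ E♯ G♯ B♯ F𝄪
Common to both → C♯.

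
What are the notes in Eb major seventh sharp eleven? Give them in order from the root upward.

Eb, G, Bb, D, A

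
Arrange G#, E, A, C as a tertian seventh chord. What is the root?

A

Arranged so that each adjacent pair is a third by letter name: A – C – E – G#.
The bottom of that stack, A, is the root (this is A minor-major seventh).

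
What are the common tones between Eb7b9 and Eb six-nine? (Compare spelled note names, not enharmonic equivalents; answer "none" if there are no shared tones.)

Eb – G – Bb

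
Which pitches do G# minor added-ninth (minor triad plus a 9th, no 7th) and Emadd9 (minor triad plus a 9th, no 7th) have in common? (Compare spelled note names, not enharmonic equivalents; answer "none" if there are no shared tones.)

B

G# minor added-ninth: G# B D# A#
Emadd9: E G B F#
Common to both → B.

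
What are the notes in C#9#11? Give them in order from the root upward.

Root C#, quality dominant ninth sharp eleven:
C# — root
E# — major 3rd
G# — perfect 5th
B — minor 7th
D# — major 9th
F## — augmented 11th

C#, E#, G#, B, D#, F##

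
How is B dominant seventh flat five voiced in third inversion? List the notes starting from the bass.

A – B – D♯ – F

In root position, B dominant seventh flat five is B–D♯–F–A.
Third inversion puts the seventh (A) in the bass.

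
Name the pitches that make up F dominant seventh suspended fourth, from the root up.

Root F, quality dominant seventh suspended fourth:
root → F
4th (perfect 4th) → Bb
5th (perfect 5th) → C
7th (minor 7th) → Eb

F  Bb  C  Eb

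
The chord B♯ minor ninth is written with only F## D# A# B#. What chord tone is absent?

B♯ minor ninth = B#, D#, F##, A#, C##. The voicing lacks the 9th (major 9th), C##.

C##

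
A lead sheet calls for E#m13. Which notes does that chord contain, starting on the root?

E#m13 is a minor thirteenth built on E♯.
Root: E♯
Minor 3rd (3rd): G♯
Perfect 5th (5th): B♯
Minor 7th (7th): D♯
Major 9th (9th): F𝄪
Perfect 11th (11th): A♯
Major 13th (13th): C𝄪

E♯ – G♯ – B♯ – D♯ – F𝄪 – A♯ – C𝄪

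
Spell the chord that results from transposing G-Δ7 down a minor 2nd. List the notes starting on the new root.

F#, A, C#, E#

G down a minor 2nd → F#. New chord: F# minor-major seventh.
- root: F#
- minor 3rd: A
- perfect 5th: C#
- major 7th: E#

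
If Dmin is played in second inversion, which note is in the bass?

Dmin in root position is D–F–A.
Second inversion places the fifth in the bass, which is A.

A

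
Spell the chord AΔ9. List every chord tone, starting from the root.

A, C#, E, G#, B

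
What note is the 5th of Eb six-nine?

Eb six-nine is built on Eb; its 5th is a perfect 5th above the root.
A fifth above E uses the letter B, and the perfect 5th above Eb is Bb.

Bb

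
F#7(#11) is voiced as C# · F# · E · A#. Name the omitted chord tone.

F#7(#11) = F#, A#, C#, E, B#. The voicing lacks the 11th (augmented 11th), B#.

B#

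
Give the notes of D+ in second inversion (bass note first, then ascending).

A#, D, F#

In root position, D+ is D–F#–A#.
Second inversion puts the fifth (A#) in the bass.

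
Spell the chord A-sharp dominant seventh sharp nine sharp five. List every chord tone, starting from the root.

A-sharp  C-double-sharp  E-double-sharp  G-sharp  B-double-sharp

A-sharp dominant seventh sharp nine sharp five: dominant seventh sharp nine sharp five on A-sharp.
Root: A-sharp
Major 3rd (3rd): C-double-sharp
Augmented 5th (5th): E-double-sharp
Minor 7th (7th): G-sharp
Augmented 9th (9th): B-double-sharp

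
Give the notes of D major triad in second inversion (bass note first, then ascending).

A, D, F-sharp

In root position, D major triad is D–F-sharp–A.
Second inversion puts the fifth (A) in the bass.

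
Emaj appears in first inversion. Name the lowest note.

G#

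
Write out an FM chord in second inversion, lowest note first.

C  F  A

In root position, FM is F–A–C.
Second inversion puts the fifth (C) in the bass.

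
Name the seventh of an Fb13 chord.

Fb13 is built on Fb; its 7th is a minor 7th above the root.
A seventh above F uses the letter E, and the minor 7th above Fb is Ebb.

Ebb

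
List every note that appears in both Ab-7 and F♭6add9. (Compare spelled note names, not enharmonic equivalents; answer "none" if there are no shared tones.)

Ab-7 = Ab, Cb, Eb, Gb.
F♭6add9 = Fb, Ab, Cb, Db, Gb.
Shared: Ab, Cb, Gb.

Ab, Cb, Gb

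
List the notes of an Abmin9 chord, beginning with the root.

Abmin9: minor ninth on A♭.
Root: A♭
Minor 3rd (3rd): C♭
Perfect 5th (5th): E♭
Minor 7th (7th): G♭
Major 9th (9th): B♭

A♭, C♭, E♭, G♭, B♭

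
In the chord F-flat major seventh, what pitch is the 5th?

C-flat

Root of F-flat major seventh = F-flat. The 5th is a perfect 5th: F-flat up a perfect 5th → C-flat.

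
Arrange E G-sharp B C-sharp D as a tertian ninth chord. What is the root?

C-sharp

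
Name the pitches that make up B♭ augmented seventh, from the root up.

B♭ augmented seventh is an augmented seventh built on B-flat.
Root: B-flat
Major 3rd (3rd): D
Augmented 5th (5th): F-sharp
Minor 7th (7th): A-flat

B-flat, D, F-sharp, A-flat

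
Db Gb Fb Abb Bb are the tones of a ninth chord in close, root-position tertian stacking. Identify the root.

Stacking in thirds gives Gb – Bb – Db – Fb – Abb, so Gb is the root — Gb dominant seventh flat nine.

Gb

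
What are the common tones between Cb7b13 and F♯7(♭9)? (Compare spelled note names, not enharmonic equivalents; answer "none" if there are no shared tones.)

Cb7b13 = C♭, E♭, G♭, B𝄫, A𝄫.
F♯7(♭9) = F♯, A♯, C♯, E, G.
Shared: none.

none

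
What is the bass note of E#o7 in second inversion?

B

E#o7 = E♯–G♯–B–D. Second inversion → fifth in the bass = B.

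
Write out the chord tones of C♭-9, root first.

Root C♭, quality minor ninth:
Root: C♭
Minor 3rd (3rd): E𝄫
Perfect 5th (5th): G♭
Minor 7th (7th): B𝄫
Major 9th (9th): D♭

C♭, E𝄫, G♭, B𝄫, D♭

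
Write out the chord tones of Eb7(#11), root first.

Root Eb, quality dominant seventh sharp eleven:
Eb — root
G — major 3rd
Bb — perfect 5th
Db — minor 7th
A — augmented 11th

Eb, G, Bb, Db, A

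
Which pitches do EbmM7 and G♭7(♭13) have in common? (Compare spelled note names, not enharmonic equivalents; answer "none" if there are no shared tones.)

G♭, B♭

EbmM7: E♭ G♭ B♭ D
G♭7(♭13): G♭ B♭ D♭ F♭ E𝄫
Common to both → G♭, B♭.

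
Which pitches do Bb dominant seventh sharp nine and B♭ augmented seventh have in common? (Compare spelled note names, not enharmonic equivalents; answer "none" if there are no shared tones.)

Bb D Ab

Bb dominant seventh sharp nine: Bb D F Ab C#
B♭ augmented seventh: Bb D F# Ab
Common to both → Bb, D, Ab.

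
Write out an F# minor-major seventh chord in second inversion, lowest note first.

C♯ – E♯ – F♯ – A

F# minor-major seventh = F♯–A–C♯–E♯; second inversion → fifth (C♯) lowest.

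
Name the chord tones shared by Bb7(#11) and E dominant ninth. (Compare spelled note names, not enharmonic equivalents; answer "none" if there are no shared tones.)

D, E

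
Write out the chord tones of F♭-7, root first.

Fb  Abb  Cb  Ebb

F♭-7: minor seventh on Fb.
- root: Fb
- minor 3rd: Abb
- perfect 5th: Cb
- minor 7th: Ebb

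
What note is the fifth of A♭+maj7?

A♭+maj7 is built on Ab; its 5th is an augmented 5th above the root.
A fifth above A uses the letter E, and the augmented 5th above Ab is E.

E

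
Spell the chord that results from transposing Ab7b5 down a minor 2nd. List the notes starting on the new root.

Transposed root: Ab → G (minor 2nd down). So we spell G dominant seventh flat five:
Root: G
Major 3rd (3rd): B
Diminished 5th (5th): Db
Minor 7th (7th): F

G, B, Db, F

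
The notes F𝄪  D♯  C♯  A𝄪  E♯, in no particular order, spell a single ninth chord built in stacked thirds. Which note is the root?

D♯

Stacking in thirds gives D♯ – F𝄪 – A𝄪 – C♯ – E♯, so D♯ is the root — D♯ dominant ninth sharp five.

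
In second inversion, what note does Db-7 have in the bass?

Db-7 in root position is Db–Fb–Ab–Cb.
Second inversion places the fifth in the bass, which is Ab.

Ab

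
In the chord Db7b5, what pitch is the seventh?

C♭

Db7b5 is built on D♭; its 7th is a minor 7th above the root.
A seventh above D uses the letter C, and the minor 7th above D♭ is C♭.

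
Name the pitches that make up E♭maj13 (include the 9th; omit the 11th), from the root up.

Root E♭, quality major thirteenth:
- root: E♭
- major 3rd: G
- perfect 5th: B♭
- major 7th: D
- major 9th: F
- major 13th: C

E♭, G, B♭, D, F, C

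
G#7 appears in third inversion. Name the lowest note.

F#

G#7 in root position is G#–B#–D#–F#.
Third inversion places the seventh in the bass, which is F#.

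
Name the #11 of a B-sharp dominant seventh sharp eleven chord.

E##

Root of B-sharp dominant seventh sharp eleven = B#. The 11th is an augmented 11th: B# up an augmented 11th → E##.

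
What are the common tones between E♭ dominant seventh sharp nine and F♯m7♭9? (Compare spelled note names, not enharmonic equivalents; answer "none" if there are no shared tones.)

E♭ dominant seventh sharp nine = Eb, G, Bb, Db, F#.
F♯m7♭9 = F#, A, C#, E, G.
Shared: G, F#.

G, F#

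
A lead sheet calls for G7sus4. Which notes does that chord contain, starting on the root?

Root G, quality dominant seventh suspended fourth:
Root: G
Perfect 4th (4th): C
Perfect 5th (5th): D
Minor 7th (7th): F

G, C, D, F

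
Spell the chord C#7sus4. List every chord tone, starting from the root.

C#7sus4 is a dominant seventh suspended fourth built on C♯.
- root: C♯
- perfect 4th: F♯
- perfect 5th: G♯
- minor 7th: B

C♯ – F♯ – G♯ – B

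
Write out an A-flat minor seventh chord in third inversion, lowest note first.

In root position, A-flat minor seventh is A-flat–C-flat–E-flat–G-flat.
Third inversion puts the seventh (G-flat) in the bass.

G-flat A-flat C-flat E-flat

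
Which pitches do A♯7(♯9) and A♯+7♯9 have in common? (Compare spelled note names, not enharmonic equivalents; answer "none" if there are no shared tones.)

A♯7(♯9): A# C## E# G# B##
A♯+7♯9: A# C## E## G# B##
Common to both → A#, C##, G#, B##.

A#, C##, G#, B##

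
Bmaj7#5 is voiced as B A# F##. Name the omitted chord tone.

The full Bmaj7#5 chord is B, D#, F##, A#.
Comparing with the voicing, the major 3rd (3rd) — D# — is absent.

D#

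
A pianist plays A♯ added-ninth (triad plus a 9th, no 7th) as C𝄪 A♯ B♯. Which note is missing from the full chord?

The full A♯ added-ninth chord is A♯, C𝄪, E♯, B♯.
Comparing with the voicing, the perfect 5th (5th) — E♯ — is absent.

E♯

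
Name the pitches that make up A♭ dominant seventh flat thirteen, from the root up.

Ab  C  Eb  Gb  Fb

Root Ab, quality dominant seventh flat thirteen:
root → Ab
3rd (major 3rd) → C
5th (perfect 5th) → Eb
7th (minor 7th) → Gb
13th (minor 13th) → Fb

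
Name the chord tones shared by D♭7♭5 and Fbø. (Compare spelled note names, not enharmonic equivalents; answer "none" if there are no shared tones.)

Abb

D♭7♭5 = Db, F, Abb, Cb.
Fbø = Fb, Abb, Cbb, Ebb.
Shared: Abb.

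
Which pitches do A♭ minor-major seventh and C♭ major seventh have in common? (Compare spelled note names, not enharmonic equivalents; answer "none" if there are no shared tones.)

C-flat, E-flat

A♭ minor-major seventh: A-flat C-flat E-flat G
C♭ major seventh: C-flat E-flat G-flat B-flat
Common to both → C-flat, E-flat.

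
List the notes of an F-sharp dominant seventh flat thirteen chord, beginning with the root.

F-sharp, A-sharp, C-sharp, E, D

F-sharp dominant seventh flat thirteen is a dominant seventh flat thirteen built on F-sharp.
Root: F-sharp
Major 3rd (3rd): A-sharp
Perfect 5th (5th): C-sharp
Minor 7th (7th): E
Minor 13th (13th): D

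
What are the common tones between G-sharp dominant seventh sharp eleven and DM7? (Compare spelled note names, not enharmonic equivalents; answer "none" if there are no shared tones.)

G-sharp dominant seventh sharp eleven: G♯ B♯ D♯ F♯ C𝄪
DM7: D F♯ A C♯
Common to both → F♯.

F♯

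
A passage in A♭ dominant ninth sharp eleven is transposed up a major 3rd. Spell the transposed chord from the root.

C E G B-flat D F-sharp

A major 3rd up from A-flat is C, so the new chord is C dominant ninth sharp eleven.
- root: C
- major 3rd: E
- perfect 5th: G
- minor 7th: B-flat
- major 9th: D
- augmented 11th: F-sharp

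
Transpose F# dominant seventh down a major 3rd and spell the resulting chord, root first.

F-sharp down a major 3rd → D. New chord: D dominant seventh.
D — root
F-sharp — major 3rd
A — perfect 5th
C — minor 7th

D  F-sharp  A  C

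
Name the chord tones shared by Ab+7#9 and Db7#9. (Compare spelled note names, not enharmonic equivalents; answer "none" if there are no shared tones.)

Ab+7#9 = Ab, C, E, Gb, B.
Db7#9 = Db, F, Ab, Cb, E.
Shared: Ab, E.

Ab  E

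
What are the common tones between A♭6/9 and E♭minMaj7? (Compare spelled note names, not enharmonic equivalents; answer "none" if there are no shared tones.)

A♭6/9: Ab C Eb F Bb
E♭minMaj7: Eb Gb Bb D
Common to both → Eb, Bb.

Eb, Bb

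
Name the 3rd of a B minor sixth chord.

B minor sixth is built on B; its 3rd is a minor 3rd above the root.
A third above B uses the letter D, and the minor 3rd above B is D.

D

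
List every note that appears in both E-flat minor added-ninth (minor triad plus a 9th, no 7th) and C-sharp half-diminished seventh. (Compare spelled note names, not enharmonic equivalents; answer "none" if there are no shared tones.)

E-flat minor added-ninth: E-flat G-flat B-flat F
C-sharp half-diminished seventh: C-sharp E G B
Common to both → none.

none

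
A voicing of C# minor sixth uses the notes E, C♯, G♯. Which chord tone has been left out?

A♯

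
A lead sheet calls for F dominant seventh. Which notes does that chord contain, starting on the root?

F dominant seventh is a dominant seventh built on F.
Root: F
Major 3rd (3rd): A
Perfect 5th (5th): C
Minor 7th (7th): E-flat

F  A  C  E-flat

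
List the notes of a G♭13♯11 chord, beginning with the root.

G♭ B♭ D♭ F♭ A♭ C E♭

G♭13♯11 is a dominant thirteenth sharp eleven built on G♭.
G♭ — root
B♭ — major 3rd
D♭ — perfect 5th
F♭ — minor 7th
A♭ — major 9th
C — augmented 11th
E♭ — major 13th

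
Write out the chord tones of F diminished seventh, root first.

F – A-flat – C-flat – E-double-flat

F diminished seventh is a diminished seventh built on F.
F — root
A-flat — minor 3rd
C-flat — diminished 5th
E-double-flat — diminished 7th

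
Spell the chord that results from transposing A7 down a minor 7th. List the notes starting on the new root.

B  D#  F#  A

A down a minor 7th → B. New chord: B dominant seventh.
Root: B
Major 3rd (3rd): D#
Perfect 5th (5th): F#
Minor 7th (7th): A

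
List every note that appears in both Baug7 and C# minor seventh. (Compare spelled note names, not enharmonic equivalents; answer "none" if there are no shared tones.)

B

Baug7 = B, D#, F##, A.
C# minor seventh = C#, E, G#, B.
Shared: B.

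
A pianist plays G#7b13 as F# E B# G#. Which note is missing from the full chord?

D#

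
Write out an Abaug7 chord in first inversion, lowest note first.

Abaug7 = A♭–C–E–G♭; first inversion → third (C) lowest.

C – E – G♭ – A♭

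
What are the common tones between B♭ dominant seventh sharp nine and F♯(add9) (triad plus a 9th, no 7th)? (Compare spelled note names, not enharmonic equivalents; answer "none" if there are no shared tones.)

C#

B♭ dominant seventh sharp nine: Bb D F Ab C#
F♯(add9): F# A# C# G#
Common to both → C#.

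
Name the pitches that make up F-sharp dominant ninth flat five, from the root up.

F-sharp  A-sharp  C  E  G-sharp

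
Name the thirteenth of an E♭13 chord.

E♭13 is built on Eb; its 13th is a major 13th above the root.
A sixth above E uses the letter C, and the major 13th above Eb is C.

C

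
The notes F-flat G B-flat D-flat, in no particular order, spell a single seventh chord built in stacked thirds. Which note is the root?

G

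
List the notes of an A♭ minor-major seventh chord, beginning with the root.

Root A-flat, quality minor-major seventh:
Root: A-flat
Minor 3rd (3rd): C-flat
Perfect 5th (5th): E-flat
Major 7th (7th): G

A-flat, C-flat, E-flat, G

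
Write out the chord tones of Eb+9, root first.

Root Eb, quality dominant ninth sharp five:
Eb — root
G — major 3rd
B — augmented 5th
Db — minor 7th
F — major 9th

Eb, G, B, Db, F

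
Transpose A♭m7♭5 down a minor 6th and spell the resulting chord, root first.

A minor 6th down from Ab is C, so the new chord is C half-diminished seventh.
- root: C
- minor 3rd: Eb
- diminished 5th: Gb
- minor 7th: Bb

C  Eb  Gb  Bb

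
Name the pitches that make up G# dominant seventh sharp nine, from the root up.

G# dominant seventh sharp nine is a dominant seventh sharp nine built on G-sharp.
Root: G-sharp
Major 3rd (3rd): B-sharp
Perfect 5th (5th): D-sharp
Minor 7th (7th): F-sharp
Augmented 9th (9th): A-double-sharp

G-sharp – B-sharp – D-sharp – F-sharp – A-double-sharp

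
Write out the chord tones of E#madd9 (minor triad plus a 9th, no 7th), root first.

E# G# B# F##

E#madd9 is a minor added-ninth built on E#.
root → E#
3rd (minor 3rd) → G#
5th (perfect 5th) → B#
9th (major 9th) → F##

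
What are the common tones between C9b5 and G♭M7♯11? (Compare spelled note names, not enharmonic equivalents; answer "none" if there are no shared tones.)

C, G♭, B♭

C9b5: C E G♭ B♭ D
G♭M7♯11: G♭ B♭ D♭ F C
Common to both → C, G♭, B♭.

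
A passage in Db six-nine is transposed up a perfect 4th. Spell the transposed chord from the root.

G-flat – B-flat – D-flat – E-flat – A-flat

A perfect 4th up from D-flat is G-flat, so the new chord is G-flat six-nine.
- root: G-flat
- major 3rd: B-flat
- perfect 5th: D-flat
- major 6th: E-flat
- major 9th: A-flat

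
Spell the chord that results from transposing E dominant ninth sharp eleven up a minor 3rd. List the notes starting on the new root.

G – B – D – F – A – C-sharp

A minor 3rd up from E is G, so the new chord is G dominant ninth sharp eleven.
root → G
3rd (major 3rd) → B
5th (perfect 5th) → D
7th (minor 7th) → F
9th (major 9th) → A
11th (augmented 11th) → C-sharp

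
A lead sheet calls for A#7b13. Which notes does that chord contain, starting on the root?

A#7b13: dominant seventh flat thirteen on A#.
A# — root
C## — major 3rd
E# — perfect 5th
G# — minor 7th
F# — minor 13th

A#  C##  E#  G#  F#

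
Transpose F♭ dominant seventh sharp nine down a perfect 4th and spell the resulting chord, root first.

Transposed root: Fb → Cb (perfect 4th down). So we spell Cb dominant seventh sharp nine:
Root: Cb
Major 3rd (3rd): Eb
Perfect 5th (5th): Gb
Minor 7th (7th): Bbb
Augmented 9th (9th): D

Cb, Eb, Gb, Bbb, D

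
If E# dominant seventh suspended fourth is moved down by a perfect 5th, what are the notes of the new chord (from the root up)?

A perfect 5th down from E-sharp is A-sharp, so the new chord is A-sharp dominant seventh suspended fourth.
- root: A-sharp
- perfect 4th: D-sharp
- perfect 5th: E-sharp
- minor 7th: G-sharp

A-sharp, D-sharp, E-sharp, G-sharp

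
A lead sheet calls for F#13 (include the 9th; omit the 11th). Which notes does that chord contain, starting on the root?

F#, A#, C#, E, G#, D#

Root F#, quality dominant thirteenth:
Root: F#
Major 3rd (3rd): A#
Perfect 5th (5th): C#
Minor 7th (7th): E
Major 9th (9th): G#
Major 13th (13th): D#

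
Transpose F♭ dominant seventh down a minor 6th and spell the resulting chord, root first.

A minor 6th down from Fb is Ab, so the new chord is Ab dominant seventh.
Ab — root
C — major 3rd
Eb — perfect 5th
Gb — minor 7th

Ab C Eb Gb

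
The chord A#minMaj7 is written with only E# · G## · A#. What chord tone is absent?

C#

The full A#minMaj7 chord is A#, C#, E#, G##.
Comparing with the voicing, the minor 3rd (3rd) — C# — is absent.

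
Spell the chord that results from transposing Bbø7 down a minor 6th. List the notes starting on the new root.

D – F – Ab – C

Transposed root: Bb → D (minor 6th down). So we spell D half-diminished seventh:
root → D
3rd (minor 3rd) → F
5th (diminished 5th) → Ab
7th (minor 7th) → C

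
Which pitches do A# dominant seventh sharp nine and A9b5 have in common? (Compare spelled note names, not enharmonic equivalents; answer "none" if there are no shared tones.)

none

A# dominant seventh sharp nine: A# C## E# G# B##
A9b5: A C# Eb G B
Common to both → none.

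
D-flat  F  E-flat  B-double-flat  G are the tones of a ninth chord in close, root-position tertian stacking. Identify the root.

E-flat

Arranged so that each adjacent pair is a third by letter name: E-flat – G – B-double-flat – D-flat – F.
The bottom of that stack, E-flat, is the root (this is E-flat dominant ninth flat five).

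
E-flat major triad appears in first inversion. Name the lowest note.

E-flat major triad in root position is Eb–G–Bb.
First inversion places the third in the bass, which is G.

G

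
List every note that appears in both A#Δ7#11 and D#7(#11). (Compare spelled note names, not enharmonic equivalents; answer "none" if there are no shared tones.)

A# – G##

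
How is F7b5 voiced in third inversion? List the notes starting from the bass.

E♭, F, A, C♭

F7b5 = F–A–C♭–E♭; third inversion → seventh (E♭) lowest.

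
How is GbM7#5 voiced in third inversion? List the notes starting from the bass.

In root position, GbM7#5 is G♭–B♭–D–F.
Third inversion puts the seventh (F) in the bass.

F, G♭, B♭, D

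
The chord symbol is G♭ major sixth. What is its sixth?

Eb

G♭ major sixth is built on Gb; its 6th is a major 6th above the root.
A sixth above G uses the letter E, and the major 6th above Gb is Eb.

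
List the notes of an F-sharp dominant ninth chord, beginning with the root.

F-sharp  A-sharp  C-sharp  E  G-sharp

Root F-sharp, quality dominant ninth:
root → F-sharp
3rd (major 3rd) → A-sharp
5th (perfect 5th) → C-sharp
7th (minor 7th) → E
9th (major 9th) → G-sharp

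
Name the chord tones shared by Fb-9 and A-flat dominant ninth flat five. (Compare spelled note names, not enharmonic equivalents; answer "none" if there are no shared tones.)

E𝄫  G♭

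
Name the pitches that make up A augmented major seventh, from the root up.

A augmented major seventh is an augmented major seventh built on A.
A — root
C# — major 3rd
E# — augmented 5th
G# — major 7th

A C# E# G#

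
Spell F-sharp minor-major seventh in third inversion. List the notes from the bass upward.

In root position, F-sharp minor-major seventh is F#–A–C#–E#.
Third inversion puts the seventh (E#) in the bass.

E#  F#  A  C#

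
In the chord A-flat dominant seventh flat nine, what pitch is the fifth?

E-flat

Root of A-flat dominant seventh flat nine = A-flat. The 5th is a perfect 5th: A-flat up a perfect 5th → E-flat.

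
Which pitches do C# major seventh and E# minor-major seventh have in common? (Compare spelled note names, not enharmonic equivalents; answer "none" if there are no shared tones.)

E-sharp, G-sharp, B-sharp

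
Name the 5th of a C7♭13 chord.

G

C7♭13 is built on C; its 5th is a perfect 5th above the root.
A fifth above C uses the letter G, and the perfect 5th above C is G.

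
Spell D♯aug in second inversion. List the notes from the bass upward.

D♯aug = D#–F##–A##; second inversion → fifth (A##) lowest.

A##  D#  F##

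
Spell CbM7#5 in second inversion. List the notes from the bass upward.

CbM7#5 = Cb–Eb–G–Bb; second inversion → fifth (G) lowest.

G  Bb  Cb  Eb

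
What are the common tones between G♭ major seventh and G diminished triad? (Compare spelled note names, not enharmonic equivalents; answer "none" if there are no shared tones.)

G♭ major seventh: G-flat B-flat D-flat F
G diminished triad: G B-flat D-flat
Common to both → B-flat, D-flat.

B-flat  D-flat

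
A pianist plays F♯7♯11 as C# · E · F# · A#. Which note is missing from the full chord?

B#

F♯7♯11 = F#, A#, C#, E, B#. The voicing lacks the 11th (augmented 11th), B#.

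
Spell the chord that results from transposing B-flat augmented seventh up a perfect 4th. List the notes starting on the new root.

A perfect 4th up from Bb is Eb, so the new chord is Eb augmented seventh.
- root: Eb
- major 3rd: G
- augmented 5th: B
- minor 7th: Db

Eb  G  B  Db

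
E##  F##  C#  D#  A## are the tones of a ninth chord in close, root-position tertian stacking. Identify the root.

D#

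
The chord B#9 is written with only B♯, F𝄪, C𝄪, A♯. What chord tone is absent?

D𝄪

B#9 = B♯, D𝄪, F𝄪, A♯, C𝄪. The voicing lacks the 3rd (major 3rd), D𝄪.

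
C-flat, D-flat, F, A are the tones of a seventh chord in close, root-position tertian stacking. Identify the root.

Arranged so that each adjacent pair is a third by letter name: D-flat – F – A – C-flat.
The bottom of that stack, D-flat, is the root (this is D-flat augmented seventh).

D-flat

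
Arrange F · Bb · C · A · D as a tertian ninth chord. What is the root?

Stacking in thirds gives Bb – D – F – A – C, so Bb is the root — Bb major ninth.

Bb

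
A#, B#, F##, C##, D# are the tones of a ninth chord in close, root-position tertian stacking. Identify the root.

B#

Stacking in thirds gives B# – D# – F## – A# – C##, so B# is the root — B# minor ninth.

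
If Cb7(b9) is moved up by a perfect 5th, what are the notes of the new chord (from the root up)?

Gb, Bb, Db, Fb, Abb

Transposed root: Cb → Gb (perfect 5th up). So we spell Gb dominant seventh flat nine:
Gb — root
Bb — major 3rd
Db — perfect 5th
Fb — minor 7th
Abb — minor 9th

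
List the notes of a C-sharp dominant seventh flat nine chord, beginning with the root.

C♯, E♯, G♯, B, D

Root C♯, quality dominant seventh flat nine:
- root: C♯
- major 3rd: E♯
- perfect 5th: G♯
- minor 7th: B
- minor 9th: D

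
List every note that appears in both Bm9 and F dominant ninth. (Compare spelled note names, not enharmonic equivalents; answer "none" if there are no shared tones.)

A

Bm9: B D F# A C#
F dominant ninth: F A C Eb G
Common to both → A.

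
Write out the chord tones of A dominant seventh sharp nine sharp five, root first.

Root A, quality dominant seventh sharp nine sharp five:
Root: A
Major 3rd (3rd): C-sharp
Augmented 5th (5th): E-sharp
Minor 7th (7th): G
Augmented 9th (9th): B-sharp

A – C-sharp – E-sharp – G – B-sharp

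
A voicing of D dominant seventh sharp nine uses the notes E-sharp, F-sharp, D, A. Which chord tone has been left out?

C

The full D dominant seventh sharp nine chord is D, F-sharp, A, C, E-sharp.
Comparing with the voicing, the minor 7th (7th) — C — is absent.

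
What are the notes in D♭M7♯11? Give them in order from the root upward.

Root Db, quality major seventh sharp eleven:
Root: Db
Major 3rd (3rd): F
Perfect 5th (5th): Ab
Major 7th (7th): C
Augmented 11th (11th): G

Db, F, Ab, C, G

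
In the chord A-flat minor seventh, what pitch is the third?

Cb

Root of A-flat minor seventh = Ab. The 3rd is a minor 3rd: Ab up a minor 3rd → Cb.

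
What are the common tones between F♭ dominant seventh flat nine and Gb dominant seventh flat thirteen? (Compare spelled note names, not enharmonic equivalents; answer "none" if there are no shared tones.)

F♭ dominant seventh flat nine = F-flat, A-flat, C-flat, E-double-flat, G-double-flat.
Gb dominant seventh flat thirteen = G-flat, B-flat, D-flat, F-flat, E-double-flat.
Shared: F-flat, E-double-flat.

F-flat, E-double-flat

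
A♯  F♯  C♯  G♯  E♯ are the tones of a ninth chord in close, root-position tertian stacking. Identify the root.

Arranged so that each adjacent pair is a third by letter name: F♯ – A♯ – C♯ – E♯ – G♯.
The bottom of that stack, F♯, is the root (this is F♯ major ninth).

F♯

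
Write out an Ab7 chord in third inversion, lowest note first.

In root position, Ab7 is Ab–C–Eb–Gb.
Third inversion puts the seventh (Gb) in the bass.

Gb – Ab – C – Eb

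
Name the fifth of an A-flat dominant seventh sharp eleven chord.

Root of A-flat dominant seventh sharp eleven = A-flat. The 5th is a perfect 5th: A-flat up a perfect 5th → E-flat.

E-flat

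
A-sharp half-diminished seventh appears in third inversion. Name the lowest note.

A-sharp half-diminished seventh in root position is A-sharp–C-sharp–E–G-sharp.
Third inversion places the seventh in the bass, which is G-sharp.

G-sharp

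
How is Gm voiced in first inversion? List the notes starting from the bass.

Bb, D, G

Gm = G–Bb–D; first inversion → third (Bb) lowest.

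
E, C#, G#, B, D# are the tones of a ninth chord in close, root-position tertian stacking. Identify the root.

Stacking in thirds gives C# – E – G# – B – D#, so C# is the root — C# minor ninth.

C#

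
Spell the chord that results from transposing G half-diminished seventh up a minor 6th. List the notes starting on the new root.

E-flat – G-flat – B-double-flat – D-flat

G up a minor 6th → E-flat. New chord: E-flat half-diminished seventh.
- root: E-flat
- minor 3rd: G-flat
- diminished 5th: B-double-flat
- minor 7th: D-flat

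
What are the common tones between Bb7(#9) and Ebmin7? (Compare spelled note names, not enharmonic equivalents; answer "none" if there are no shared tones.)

B♭

Bb7(#9): B♭ D F A♭ C♯
Ebmin7: E♭ G♭ B♭ D♭
Common to both → B♭.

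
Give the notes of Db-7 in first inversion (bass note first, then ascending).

F♭  A♭  C♭  D♭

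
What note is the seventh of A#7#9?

Root of A#7#9 = A#. The 7th is a minor 7th: A# up a minor 7th → G#.

G#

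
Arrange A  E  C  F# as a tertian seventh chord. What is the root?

Stacking in thirds gives F# – A – C – E, so F# is the root — F# half-diminished seventh.

F#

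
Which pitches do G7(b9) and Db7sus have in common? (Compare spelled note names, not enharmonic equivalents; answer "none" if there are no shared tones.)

Ab

G7(b9): G B D F Ab
Db7sus: Db Gb Ab Cb
Common to both → Ab.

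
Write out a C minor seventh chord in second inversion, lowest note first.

G, Bb, C, Eb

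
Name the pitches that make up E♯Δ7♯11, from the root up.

E#, G##, B#, D##, A##

E♯Δ7♯11 is a major seventh sharp eleven built on E#.
- root: E#
- major 3rd: G##
- perfect 5th: B#
- major 7th: D##
- augmented 11th: A##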